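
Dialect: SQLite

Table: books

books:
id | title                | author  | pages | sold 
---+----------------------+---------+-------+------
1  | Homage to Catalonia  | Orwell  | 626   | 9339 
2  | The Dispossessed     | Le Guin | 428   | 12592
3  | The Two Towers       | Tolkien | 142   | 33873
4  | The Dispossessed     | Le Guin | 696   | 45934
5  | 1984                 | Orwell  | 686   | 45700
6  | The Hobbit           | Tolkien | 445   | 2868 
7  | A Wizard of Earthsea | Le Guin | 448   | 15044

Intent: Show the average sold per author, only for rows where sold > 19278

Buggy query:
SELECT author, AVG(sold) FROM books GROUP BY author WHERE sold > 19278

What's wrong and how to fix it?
Bug: Row-level WHERE must come before GROUP BY in the clause order

Fix: Move the WHERE clause before GROUP BY

Corrected query:
SELECT author, AVG(sold) FROM books WHERE sold > 19278 GROUP BY author

Result:
author  | AVG(sold)
--------+----------
Le Guin | 45934    
Orwell  | 45700    
Tolkien | 33873    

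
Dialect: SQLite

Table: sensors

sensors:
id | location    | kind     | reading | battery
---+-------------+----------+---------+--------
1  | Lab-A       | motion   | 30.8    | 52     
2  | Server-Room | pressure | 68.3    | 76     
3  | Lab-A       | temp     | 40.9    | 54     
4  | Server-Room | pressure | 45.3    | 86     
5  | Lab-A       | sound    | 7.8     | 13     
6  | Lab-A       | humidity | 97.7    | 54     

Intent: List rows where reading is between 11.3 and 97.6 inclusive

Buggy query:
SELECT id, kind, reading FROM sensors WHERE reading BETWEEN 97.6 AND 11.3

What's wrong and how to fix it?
Bug: BETWEEN expects the lower bound first; with 97.6 AND 11.3 the range is empty

Fix: Swap the bounds so the smaller value comes first

Corrected query:
SELECT id, kind, reading FROM sensors WHERE reading BETWEEN 11.3 AND 97.6

Result:
id | kind     | reading
---+----------+--------
1  | motion   | 30.8   
2  | pressure | 68.3   
3  | temp     | 40.9   
4  | pressure | 45.3   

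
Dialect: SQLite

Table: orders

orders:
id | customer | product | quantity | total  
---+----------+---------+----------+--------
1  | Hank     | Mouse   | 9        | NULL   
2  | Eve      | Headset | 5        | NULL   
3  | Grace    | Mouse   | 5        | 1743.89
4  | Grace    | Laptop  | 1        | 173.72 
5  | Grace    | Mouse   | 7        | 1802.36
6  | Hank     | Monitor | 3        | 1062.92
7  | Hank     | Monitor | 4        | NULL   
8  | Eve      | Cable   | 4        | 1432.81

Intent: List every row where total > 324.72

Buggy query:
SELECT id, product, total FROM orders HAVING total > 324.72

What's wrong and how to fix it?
Bug: HAVING filters the output of aggregation, but this query has no GROUP BY and no aggregate functions, so SQLite rejects it (HAVING clause on a non-aggregate query); the condition here is per row

Fix: Replace HAVING with WHERE since the condition applies to individual rows

Corrected query:
SELECT id, product, total FROM orders WHERE total > 324.72

Result:
id | product | total  
---+---------+--------
3  | Mouse   | 1743.89
5  | Mouse   | 1802.36
6  | Monitor | 1062.92
8  | Cable   | 1432.81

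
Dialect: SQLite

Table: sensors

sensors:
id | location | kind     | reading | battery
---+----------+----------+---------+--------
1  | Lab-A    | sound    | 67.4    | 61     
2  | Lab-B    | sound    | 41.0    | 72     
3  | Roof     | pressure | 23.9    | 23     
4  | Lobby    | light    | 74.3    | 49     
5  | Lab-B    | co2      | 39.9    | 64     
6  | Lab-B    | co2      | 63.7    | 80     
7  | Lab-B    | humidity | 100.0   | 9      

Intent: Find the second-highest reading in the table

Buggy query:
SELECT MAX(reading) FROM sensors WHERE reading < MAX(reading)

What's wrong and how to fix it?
Bug: The inner MAX is an aggregate inside WHERE, which is not allowed

Fix: Compute the overall MAX in a subquery, then take MAX of rows below it

Corrected query:
SELECT MAX(reading) FROM sensors WHERE reading < (SELECT MAX(reading) FROM sensors)

Result:
MAX(reading)
------------
74.3        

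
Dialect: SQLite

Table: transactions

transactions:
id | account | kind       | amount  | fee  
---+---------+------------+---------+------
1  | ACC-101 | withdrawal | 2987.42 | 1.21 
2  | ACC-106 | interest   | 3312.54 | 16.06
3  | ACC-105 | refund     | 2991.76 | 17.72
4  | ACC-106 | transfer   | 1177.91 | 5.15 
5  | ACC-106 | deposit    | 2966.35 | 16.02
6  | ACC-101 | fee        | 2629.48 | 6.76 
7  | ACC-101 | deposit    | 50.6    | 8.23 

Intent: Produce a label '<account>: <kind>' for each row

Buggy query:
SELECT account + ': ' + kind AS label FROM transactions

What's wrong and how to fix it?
Bug: '+' is numeric addition; on text columns SQLite converts them to 0 instead of concatenating

Fix: Use the || operator for string concatenation

Corrected query:
SELECT account || ': ' || kind AS label FROM transactions

Result:
label              
-------------------
ACC-101: withdrawal
ACC-106: interest  
ACC-105: refund    
ACC-106: transfer  
ACC-106: deposit   
ACC-101: fee       
ACC-101: deposit   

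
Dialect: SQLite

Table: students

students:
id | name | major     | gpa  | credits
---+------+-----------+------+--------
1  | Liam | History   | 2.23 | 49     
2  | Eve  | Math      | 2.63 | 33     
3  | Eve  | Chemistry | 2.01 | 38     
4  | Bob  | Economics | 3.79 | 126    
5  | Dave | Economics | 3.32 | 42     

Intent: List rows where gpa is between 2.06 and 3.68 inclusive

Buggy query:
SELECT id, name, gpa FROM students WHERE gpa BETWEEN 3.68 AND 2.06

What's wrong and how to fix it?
Bug: The bounds are reversed; BETWEEN a AND b requires a <= b to match anything

Fix: Swap the bounds so the smaller value comes first

Corrected query:
SELECT id, name, gpa FROM students WHERE gpa BETWEEN 2.06 AND 3.68

Result:
id | name | gpa 
---+------+-----
1  | Liam | 2.23
2  | Eve  | 2.63
5  | Dave | 3.32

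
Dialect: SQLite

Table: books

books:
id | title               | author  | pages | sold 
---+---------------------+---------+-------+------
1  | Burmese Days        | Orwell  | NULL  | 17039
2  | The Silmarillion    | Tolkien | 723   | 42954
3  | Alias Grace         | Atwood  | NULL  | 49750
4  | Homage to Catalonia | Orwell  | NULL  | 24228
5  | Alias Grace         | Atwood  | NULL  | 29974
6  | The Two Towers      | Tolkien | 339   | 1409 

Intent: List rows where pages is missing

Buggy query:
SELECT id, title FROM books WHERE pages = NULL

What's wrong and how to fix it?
Bug: '= NULL' is always unknown in SQL three-valued logic, so no rows match

Fix: Use IS NULL to test for NULL

Corrected query:
SELECT id, title FROM books WHERE pages IS NULL

Result:
id | title              
---+--------------------
1  | Burmese Days       
3  | Alias Grace        
4  | Homage to Catalonia
5  | Alias Grace        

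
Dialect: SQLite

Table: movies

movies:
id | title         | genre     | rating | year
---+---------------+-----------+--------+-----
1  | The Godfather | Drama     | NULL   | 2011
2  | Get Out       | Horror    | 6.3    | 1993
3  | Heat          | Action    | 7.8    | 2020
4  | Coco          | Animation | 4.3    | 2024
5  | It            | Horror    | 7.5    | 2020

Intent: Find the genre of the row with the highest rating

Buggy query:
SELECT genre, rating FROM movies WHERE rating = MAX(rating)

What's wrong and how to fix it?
Bug: WHERE is evaluated per row; an aggregate over the whole table isn't defined there

Fix: Use a subquery: WHERE rating = (SELECT MAX(rating) FROM movies)

Corrected query:
SELECT genre, rating FROM movies WHERE rating = (SELECT MAX(rating) FROM movies)

Result:
genre  | rating
-------+-------
Action | 7.8   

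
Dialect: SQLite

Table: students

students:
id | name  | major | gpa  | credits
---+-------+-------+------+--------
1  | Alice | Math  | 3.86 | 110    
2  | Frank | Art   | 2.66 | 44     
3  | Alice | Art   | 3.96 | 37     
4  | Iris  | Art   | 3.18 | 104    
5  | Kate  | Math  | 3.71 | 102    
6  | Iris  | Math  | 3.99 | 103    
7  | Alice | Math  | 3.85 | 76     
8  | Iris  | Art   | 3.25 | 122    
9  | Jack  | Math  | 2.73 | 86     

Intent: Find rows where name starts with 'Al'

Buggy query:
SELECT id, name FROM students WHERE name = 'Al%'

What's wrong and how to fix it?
Bug: Wildcards only work with LIKE; '=' treats '%' as a literal character

Fix: Use LIKE for wildcard pattern matching

Corrected query:
SELECT id, name FROM students WHERE name LIKE 'Al%'

Result:
id | name 
---+------
1  | Alice
3  | Alice
7  | Alice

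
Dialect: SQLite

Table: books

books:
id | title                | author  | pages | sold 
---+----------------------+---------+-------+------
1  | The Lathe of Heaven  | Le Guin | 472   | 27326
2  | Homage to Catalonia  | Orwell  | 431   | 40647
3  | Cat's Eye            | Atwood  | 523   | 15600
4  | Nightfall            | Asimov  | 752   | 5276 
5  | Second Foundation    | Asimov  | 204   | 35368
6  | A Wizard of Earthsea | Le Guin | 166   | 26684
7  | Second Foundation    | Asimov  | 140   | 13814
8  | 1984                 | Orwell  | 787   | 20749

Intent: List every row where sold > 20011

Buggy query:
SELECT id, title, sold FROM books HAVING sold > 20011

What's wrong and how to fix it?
Bug: This is a non-aggregate query (no GROUP BY, no aggregates), so in SQLite the HAVING clause is invalid here; a row-level condition belongs in WHERE

Fix: Use WHERE for row-level filtering

Corrected query:
SELECT id, title, sold FROM books WHERE sold > 20011

Result:
id | title                | sold 
---+----------------------+------
1  | The Lathe of Heaven  | 27326
2  | Homage to Catalonia  | 40647
5  | Second Foundation    | 35368
6  | A Wizard of Earthsea | 26684
8  | 1984                 | 20749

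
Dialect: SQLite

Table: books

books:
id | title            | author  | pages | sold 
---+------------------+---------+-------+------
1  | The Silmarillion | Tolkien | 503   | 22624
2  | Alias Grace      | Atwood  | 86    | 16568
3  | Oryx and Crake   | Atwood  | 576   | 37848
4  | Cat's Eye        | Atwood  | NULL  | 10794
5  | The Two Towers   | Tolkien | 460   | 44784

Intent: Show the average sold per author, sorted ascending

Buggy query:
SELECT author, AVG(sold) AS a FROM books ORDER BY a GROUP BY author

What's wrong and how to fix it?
Bug: GROUP BY must precede ORDER BY

Fix: Reorder: SELECT … FROM … GROUP BY … ORDER BY …

Corrected query:
SELECT author, AVG(sold) AS a FROM books GROUP BY author ORDER BY a

Result:
author  | a           
--------+-------------
Atwood  | 21736.666667
Tolkien | 33704       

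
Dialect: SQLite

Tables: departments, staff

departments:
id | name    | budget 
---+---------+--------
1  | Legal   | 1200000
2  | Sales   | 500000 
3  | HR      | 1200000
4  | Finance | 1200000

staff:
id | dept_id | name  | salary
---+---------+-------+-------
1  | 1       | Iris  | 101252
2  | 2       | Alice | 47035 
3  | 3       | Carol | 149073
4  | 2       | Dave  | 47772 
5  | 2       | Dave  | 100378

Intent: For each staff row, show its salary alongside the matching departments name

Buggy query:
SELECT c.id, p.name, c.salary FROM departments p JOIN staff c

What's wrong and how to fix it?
Bug: Missing join condition: each staff row is matched to all departments rows instead of just its own

Fix: Specify the join condition linking the foreign key to the parent id

Corrected query:
SELECT c.id, p.name, c.salary FROM departments p JOIN staff c ON c.dept_id = p.id

Result:
id | name  | salary
---+-------+-------
1  | Legal | 101252
2  | Sales | 47035 
3  | HR    | 149073
4  | Sales | 47772 
5  | Sales | 100378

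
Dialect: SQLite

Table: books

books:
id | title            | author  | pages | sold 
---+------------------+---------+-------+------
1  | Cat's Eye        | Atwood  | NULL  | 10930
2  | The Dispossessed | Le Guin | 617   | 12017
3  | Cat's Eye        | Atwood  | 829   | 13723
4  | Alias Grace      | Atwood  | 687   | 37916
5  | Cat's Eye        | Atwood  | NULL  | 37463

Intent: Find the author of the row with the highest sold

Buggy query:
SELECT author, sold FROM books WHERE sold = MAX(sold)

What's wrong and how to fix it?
Bug: MAX(sold) is an aggregate and cannot be used directly in WHERE

Fix: Use a subquery: WHERE sold = (SELECT MAX(sold) FROM books)

Corrected query:
SELECT author, sold FROM books WHERE sold = (SELECT MAX(sold) FROM books)

Result:
author | sold 
-------+------
Atwood | 37916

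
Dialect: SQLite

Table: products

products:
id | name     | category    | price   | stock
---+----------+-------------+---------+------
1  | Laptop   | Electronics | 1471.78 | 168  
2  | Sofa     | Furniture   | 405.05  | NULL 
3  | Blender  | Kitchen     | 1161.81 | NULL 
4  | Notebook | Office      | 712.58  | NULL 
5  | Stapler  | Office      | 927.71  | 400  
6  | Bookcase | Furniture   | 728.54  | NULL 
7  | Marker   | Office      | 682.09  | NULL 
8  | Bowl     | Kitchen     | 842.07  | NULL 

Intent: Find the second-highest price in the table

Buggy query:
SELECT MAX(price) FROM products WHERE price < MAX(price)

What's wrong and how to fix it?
Bug: The inner MAX is an aggregate inside WHERE, which is not allowed

Fix: Put the inner MAX in a scalar subquery

Corrected query:
SELECT MAX(price) FROM products WHERE price < (SELECT MAX(price) FROM products)

Result:
MAX(price)
----------
1161.81   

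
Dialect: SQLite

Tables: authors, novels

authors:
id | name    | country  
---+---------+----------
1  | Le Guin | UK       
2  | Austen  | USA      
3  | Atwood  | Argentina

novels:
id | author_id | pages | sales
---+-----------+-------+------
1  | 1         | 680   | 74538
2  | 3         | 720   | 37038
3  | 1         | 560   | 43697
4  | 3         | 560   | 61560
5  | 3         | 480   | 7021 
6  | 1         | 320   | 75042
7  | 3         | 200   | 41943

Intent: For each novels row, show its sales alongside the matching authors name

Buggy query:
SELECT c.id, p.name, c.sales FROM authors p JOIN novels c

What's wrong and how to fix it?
Bug: Missing join condition: each novels row is matched to all authors rows instead of just its own

Fix: Add ON c.author_id = p.id to the JOIN

Corrected query:
SELECT c.id, p.name, c.sales FROM authors p JOIN novels c ON c.author_id = p.id

Result:
id | name    | sales
---+---------+------
1  | Le Guin | 74538
2  | Atwood  | 37038
3  | Le Guin | 43697
4  | Atwood  | 61560
5  | Atwood  | 7021 
6  | Le Guin | 75042
7  | Atwood  | 41943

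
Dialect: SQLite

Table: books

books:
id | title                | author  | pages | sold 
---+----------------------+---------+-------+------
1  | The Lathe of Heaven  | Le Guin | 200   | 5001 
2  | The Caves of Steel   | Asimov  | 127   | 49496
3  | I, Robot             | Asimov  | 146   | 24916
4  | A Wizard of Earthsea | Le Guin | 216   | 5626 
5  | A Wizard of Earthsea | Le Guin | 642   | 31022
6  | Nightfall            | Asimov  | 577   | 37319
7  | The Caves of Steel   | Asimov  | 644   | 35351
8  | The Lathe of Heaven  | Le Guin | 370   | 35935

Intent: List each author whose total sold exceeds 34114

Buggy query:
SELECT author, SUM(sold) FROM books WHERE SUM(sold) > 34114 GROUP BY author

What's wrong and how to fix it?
Bug: WHERE runs before GROUP BY, so aggregates aren't available there

Fix: Move the aggregate condition to a HAVING clause

Corrected query:
SELECT author, SUM(sold) FROM books GROUP BY author HAVING SUM(sold) > 34114

Result:
author  | SUM(sold)
--------+----------
Asimov  | 147082   
Le Guin | 77584    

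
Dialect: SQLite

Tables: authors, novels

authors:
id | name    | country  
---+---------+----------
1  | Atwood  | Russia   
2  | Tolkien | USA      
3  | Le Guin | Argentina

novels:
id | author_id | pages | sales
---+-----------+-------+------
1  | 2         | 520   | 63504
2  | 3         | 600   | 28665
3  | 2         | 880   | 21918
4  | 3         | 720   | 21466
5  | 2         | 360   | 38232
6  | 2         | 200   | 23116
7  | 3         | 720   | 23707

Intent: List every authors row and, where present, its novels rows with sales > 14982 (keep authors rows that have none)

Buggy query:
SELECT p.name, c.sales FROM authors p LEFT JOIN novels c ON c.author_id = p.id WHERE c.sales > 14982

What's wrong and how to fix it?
Bug: Filtering c.sales in WHERE discards the NULL rows produced by LEFT JOIN, turning it into an inner join

Fix: Move the right-table condition into the ON clause so unmatched parents are kept

Corrected query:
SELECT p.name, c.sales FROM authors p LEFT JOIN novels c ON c.author_id = p.id AND c.sales > 14982

Result:
name    | sales
--------+------
Atwood  | NULL 
Tolkien | 21918
Tolkien | 23116
Tolkien | 38232
Tolkien | 63504
Le Guin | 21466
Le Guin | 23707
Le Guin | 28665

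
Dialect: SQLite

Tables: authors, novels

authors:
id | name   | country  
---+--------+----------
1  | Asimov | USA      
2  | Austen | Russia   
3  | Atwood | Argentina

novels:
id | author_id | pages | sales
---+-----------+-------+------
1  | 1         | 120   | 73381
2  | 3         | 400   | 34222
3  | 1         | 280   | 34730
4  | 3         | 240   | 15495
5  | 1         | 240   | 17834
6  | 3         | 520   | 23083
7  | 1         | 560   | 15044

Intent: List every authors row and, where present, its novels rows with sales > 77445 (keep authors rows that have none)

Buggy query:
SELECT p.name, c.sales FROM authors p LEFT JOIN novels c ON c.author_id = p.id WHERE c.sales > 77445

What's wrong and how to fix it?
Bug: Filtering c.sales in WHERE discards the NULL rows produced by LEFT JOIN, turning it into an inner join

Fix: Put 'c.sales > 77445' in the JOIN's ON clause instead of WHERE

Corrected query:
SELECT p.name, c.sales FROM authors p LEFT JOIN novels c ON c.author_id = p.id AND c.sales > 77445

Result:
name   | sales
-------+------
Asimov | NULL 
Austen | NULL 
Atwood | NULL 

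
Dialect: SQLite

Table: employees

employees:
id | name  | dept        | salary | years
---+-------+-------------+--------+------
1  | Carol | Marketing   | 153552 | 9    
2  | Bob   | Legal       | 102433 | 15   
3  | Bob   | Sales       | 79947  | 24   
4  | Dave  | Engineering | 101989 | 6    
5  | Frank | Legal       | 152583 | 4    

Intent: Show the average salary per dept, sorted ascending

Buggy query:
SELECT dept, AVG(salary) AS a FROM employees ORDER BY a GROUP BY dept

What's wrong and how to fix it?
Bug: GROUP BY must precede ORDER BY

Fix: Move ORDER BY to the end, after GROUP BY

Corrected query:
SELECT dept, AVG(salary) AS a FROM employees GROUP BY dept ORDER BY a

Result:
dept        | a     
------------+-------
Sales       | 79947 
Engineering | 101989
Legal       | 127508
Marketing   | 153552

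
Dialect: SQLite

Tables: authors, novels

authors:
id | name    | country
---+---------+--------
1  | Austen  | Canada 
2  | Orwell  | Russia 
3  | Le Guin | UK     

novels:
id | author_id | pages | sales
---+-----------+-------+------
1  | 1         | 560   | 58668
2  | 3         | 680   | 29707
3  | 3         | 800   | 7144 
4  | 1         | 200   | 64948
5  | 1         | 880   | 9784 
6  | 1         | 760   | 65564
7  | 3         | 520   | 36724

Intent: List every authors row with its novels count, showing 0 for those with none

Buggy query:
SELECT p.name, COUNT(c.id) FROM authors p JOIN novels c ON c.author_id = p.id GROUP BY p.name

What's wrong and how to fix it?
Bug: INNER JOIN drops authors rows that have no matching novels rows

Fix: Switch to LEFT JOIN to retain unmatched parent rows

Corrected query:
SELECT p.name, COUNT(c.id) FROM authors p LEFT JOIN novels c ON c.author_id = p.id GROUP BY p.name

Result:
name    | COUNT(c.id)
--------+------------
Austen  | 4          
Le Guin | 3          
Orwell  | 0          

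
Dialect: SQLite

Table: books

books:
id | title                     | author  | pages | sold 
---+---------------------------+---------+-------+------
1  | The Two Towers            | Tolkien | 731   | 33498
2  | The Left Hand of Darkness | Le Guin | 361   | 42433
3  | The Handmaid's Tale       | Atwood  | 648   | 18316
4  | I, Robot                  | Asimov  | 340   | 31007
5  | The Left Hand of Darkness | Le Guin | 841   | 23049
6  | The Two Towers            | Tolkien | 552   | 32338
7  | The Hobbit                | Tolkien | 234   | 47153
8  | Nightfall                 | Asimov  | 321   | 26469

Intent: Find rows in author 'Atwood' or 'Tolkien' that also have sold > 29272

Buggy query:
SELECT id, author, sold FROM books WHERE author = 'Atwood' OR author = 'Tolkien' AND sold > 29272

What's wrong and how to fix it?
Bug: AND binds tighter than OR, so this parses as author = 'Atwood' OR (author = 'Tolkien' AND sold > 29272)

Fix: Add parentheses around the OR so the AND applies to both alternatives

Corrected query:
SELECT id, author, sold FROM books WHERE (author = 'Atwood' OR author = 'Tolkien') AND sold > 29272

Result:
id | author  | sold 
---+---------+------
1  | Tolkien | 33498
6  | Tolkien | 32338
7  | Tolkien | 47153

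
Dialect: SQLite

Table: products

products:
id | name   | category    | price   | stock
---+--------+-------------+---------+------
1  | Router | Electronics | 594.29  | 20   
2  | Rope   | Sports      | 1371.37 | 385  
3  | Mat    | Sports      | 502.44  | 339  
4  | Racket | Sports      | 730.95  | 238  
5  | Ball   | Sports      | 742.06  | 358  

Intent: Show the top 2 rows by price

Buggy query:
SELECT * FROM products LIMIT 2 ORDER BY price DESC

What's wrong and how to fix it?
Bug: LIMIT must come after ORDER BY

Fix: Swap the clauses: ORDER BY first, then LIMIT

Corrected query:
SELECT * FROM products ORDER BY price DESC LIMIT 2

Result:
id | name | category | price   | stock
---+------+----------+---------+------
2  | Rope | Sports   | 1371.37 | 385  
5  | Ball | Sports   | 742.06  | 358  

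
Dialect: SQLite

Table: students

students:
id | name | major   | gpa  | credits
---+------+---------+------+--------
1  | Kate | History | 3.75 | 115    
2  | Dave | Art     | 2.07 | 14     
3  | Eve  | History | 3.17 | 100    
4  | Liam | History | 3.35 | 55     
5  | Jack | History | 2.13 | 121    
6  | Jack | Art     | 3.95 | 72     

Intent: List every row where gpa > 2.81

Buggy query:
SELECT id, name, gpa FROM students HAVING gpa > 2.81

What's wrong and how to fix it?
Bug: HAVING filters the output of aggregation, but this query has no GROUP BY and no aggregate functions, so SQLite rejects it (HAVING clause on a non-aggregate query); the condition here is per row

Fix: Use WHERE for row-level filtering

Corrected query:
SELECT id, name, gpa FROM students WHERE gpa > 2.81

Result:
id | name | gpa 
---+------+-----
1  | Kate | 3.75
3  | Eve  | 3.17
4  | Liam | 3.35
6  | Jack | 3.95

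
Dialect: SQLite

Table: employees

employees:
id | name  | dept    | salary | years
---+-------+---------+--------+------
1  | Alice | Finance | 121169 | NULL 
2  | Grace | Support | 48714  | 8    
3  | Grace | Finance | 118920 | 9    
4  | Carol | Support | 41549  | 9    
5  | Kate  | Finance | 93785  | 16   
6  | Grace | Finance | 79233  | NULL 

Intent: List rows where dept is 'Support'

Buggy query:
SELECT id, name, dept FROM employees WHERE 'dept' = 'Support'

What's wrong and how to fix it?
Bug: Single quotes denote string literals in SQL; the column name is being compared as a constant string

Fix: Remove the quotes around the column name (or use double quotes for an identifier)

Corrected query:
SELECT id, name, dept FROM employees WHERE dept = 'Support'

Result:
id | name  | dept   
---+-------+--------
2  | Grace | Support
4  | Carol | Support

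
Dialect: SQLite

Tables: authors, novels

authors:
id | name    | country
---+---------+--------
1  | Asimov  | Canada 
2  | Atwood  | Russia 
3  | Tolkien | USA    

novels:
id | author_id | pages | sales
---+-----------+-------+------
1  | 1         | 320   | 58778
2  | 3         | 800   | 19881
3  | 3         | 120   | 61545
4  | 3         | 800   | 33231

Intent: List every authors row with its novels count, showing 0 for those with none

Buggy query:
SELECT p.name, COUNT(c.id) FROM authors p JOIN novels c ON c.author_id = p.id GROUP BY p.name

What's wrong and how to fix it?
Bug: INNER JOIN drops authors rows that have no matching novels rows

Fix: Use LEFT JOIN so parents without children still appear (COUNT(c.id) gives 0)

Corrected query:
SELECT p.name, COUNT(c.id) FROM authors p LEFT JOIN novels c ON c.author_id = p.id GROUP BY p.name

Result:
name    | COUNT(c.id)
--------+------------
Asimov  | 1          
Atwood  | 0          
Tolkien | 3          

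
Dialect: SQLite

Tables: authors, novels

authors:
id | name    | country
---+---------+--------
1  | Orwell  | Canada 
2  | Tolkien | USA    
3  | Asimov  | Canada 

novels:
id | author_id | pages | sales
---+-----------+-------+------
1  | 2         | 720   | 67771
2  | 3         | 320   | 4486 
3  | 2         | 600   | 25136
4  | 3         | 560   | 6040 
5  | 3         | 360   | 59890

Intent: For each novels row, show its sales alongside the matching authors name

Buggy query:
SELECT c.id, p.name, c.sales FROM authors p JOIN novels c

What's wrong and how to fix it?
Bug: Missing join condition: each novels row is matched to all authors rows instead of just its own

Fix: Add ON c.author_id = p.id to the JOIN

Corrected query:
SELECT c.id, p.name, c.sales FROM authors p JOIN novels c ON c.author_id = p.id

Result:
id | name    | sales
---+---------+------
1  | Tolkien | 67771
2  | Asimov  | 4486 
3  | Tolkien | 25136
4  | Asimov  | 6040 
5  | Asimov  | 59890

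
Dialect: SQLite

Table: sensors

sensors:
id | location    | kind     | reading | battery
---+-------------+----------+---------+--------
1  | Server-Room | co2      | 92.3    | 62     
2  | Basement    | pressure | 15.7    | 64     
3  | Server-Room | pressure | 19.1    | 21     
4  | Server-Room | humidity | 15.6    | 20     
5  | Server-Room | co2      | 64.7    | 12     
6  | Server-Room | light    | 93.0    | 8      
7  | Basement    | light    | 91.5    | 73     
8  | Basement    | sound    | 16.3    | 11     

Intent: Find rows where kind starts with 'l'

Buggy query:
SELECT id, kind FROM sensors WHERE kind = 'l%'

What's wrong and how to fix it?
Bug: '=' compares the literal string including the % character; pattern matching needs LIKE

Fix: Replace '=' with LIKE so 'l%' is treated as a pattern

Corrected query:
SELECT id, kind FROM sensors WHERE kind LIKE 'l%'

Result:
id | kind 
---+------
6  | light
7  | light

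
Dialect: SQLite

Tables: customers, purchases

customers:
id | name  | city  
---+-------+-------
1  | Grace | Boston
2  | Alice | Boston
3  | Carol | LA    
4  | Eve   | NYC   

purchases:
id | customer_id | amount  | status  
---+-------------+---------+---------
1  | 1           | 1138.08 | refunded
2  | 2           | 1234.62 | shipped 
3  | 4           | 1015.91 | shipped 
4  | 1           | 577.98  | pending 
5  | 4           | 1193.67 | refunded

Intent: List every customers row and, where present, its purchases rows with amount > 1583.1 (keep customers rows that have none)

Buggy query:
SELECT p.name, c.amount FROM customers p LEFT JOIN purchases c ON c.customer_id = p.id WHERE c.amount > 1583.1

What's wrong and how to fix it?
Bug: A WHERE condition on the right-hand table after LEFT JOIN drops unmatched parents

Fix: Move the right-table condition into the ON clause so unmatched parents are kept

Corrected query:
SELECT p.name, c.amount FROM customers p LEFT JOIN purchases c ON c.customer_id = p.id AND c.amount > 1583.1

Result:
name  | amount
------+-------
Grace | NULL  
Alice | NULL  
Carol | NULL  
Eve   | NULL  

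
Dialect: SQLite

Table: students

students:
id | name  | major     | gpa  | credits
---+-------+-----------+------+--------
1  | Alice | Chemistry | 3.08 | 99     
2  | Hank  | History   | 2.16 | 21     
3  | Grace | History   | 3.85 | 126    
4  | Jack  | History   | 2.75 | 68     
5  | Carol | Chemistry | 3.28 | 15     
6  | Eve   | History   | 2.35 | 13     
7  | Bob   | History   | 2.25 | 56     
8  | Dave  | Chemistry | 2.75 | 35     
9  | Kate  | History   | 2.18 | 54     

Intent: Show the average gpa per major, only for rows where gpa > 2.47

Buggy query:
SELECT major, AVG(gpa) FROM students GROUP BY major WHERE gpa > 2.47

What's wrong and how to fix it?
Bug: Row-level WHERE must come before GROUP BY in the clause order

Fix: Move the WHERE clause before GROUP BY

Corrected query:
SELECT major, AVG(gpa) FROM students WHERE gpa > 2.47 GROUP BY major

Result:
major     | AVG(gpa)
----------+---------
Chemistry | 3.036667
History   | 3.3     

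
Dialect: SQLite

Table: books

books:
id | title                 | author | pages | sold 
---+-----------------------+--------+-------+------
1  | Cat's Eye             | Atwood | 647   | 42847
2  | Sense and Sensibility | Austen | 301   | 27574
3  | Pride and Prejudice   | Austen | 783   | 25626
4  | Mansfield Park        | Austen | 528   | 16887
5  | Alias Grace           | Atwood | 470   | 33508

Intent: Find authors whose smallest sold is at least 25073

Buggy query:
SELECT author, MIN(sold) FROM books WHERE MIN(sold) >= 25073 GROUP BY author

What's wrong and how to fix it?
Bug: Aggregates like MIN are computed per group after WHERE runs

Fix: Replace WHERE with HAVING after the GROUP BY

Corrected query:
SELECT author, MIN(sold) FROM books GROUP BY author HAVING MIN(sold) >= 25073

Result:
author | MIN(sold)
-------+----------
Atwood | 33508    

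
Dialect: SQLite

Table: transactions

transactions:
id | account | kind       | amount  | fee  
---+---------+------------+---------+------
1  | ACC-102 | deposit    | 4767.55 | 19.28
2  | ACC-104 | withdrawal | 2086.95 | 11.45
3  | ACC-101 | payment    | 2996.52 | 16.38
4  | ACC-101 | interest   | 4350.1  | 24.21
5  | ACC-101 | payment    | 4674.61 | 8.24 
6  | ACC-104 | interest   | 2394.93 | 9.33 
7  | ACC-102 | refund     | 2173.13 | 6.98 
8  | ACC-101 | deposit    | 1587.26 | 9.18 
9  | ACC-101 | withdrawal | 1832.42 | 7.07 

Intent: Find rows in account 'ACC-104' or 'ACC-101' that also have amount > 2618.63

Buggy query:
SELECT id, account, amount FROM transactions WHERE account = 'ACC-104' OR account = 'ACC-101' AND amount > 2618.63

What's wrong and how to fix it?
Bug: AND binds tighter than OR, so this parses as account = 'ACC-104' OR (account = 'ACC-101' AND amount > 2618.63)

Fix: Group the OR with parentheses (or use IN), then AND the threshold

Corrected query:
SELECT id, account, amount FROM transactions WHERE (account = 'ACC-104' OR account = 'ACC-101') AND amount > 2618.63

Result:
id | account | amount 
---+---------+--------
3  | ACC-101 | 2996.52
4  | ACC-101 | 4350.1 
5  | ACC-101 | 4674.61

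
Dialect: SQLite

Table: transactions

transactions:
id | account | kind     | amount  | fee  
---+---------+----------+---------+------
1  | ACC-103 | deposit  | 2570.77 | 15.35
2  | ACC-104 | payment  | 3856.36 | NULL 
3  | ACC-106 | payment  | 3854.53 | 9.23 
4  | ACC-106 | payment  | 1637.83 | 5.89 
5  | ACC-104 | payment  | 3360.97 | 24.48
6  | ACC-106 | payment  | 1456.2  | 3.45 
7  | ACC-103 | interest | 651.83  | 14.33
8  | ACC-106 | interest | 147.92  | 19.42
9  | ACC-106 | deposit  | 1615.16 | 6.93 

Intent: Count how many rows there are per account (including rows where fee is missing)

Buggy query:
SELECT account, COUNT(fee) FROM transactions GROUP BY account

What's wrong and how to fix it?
Bug: COUNT(column) counts non-NULL values only; rows with NULL fee aren't counted

Fix: Replace COUNT(fee) with COUNT(*)

Corrected query:
SELECT account, COUNT(*) FROM transactions GROUP BY account

Result:
account | COUNT(*)
--------+---------
ACC-103 | 2       
ACC-104 | 2       
ACC-106 | 5       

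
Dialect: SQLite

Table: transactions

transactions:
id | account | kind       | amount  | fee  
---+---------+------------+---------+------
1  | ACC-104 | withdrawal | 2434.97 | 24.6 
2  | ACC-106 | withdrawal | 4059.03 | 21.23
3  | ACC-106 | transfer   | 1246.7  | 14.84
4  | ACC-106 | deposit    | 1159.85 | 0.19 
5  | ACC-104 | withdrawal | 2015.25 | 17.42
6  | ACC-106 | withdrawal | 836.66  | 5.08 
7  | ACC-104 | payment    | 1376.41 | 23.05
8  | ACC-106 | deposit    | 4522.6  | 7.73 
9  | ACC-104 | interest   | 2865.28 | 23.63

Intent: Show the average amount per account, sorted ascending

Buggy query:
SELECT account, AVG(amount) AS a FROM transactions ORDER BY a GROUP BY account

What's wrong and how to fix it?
Bug: ORDER BY appears before GROUP BY; SQL clause order requires GROUP BY first

Fix: Move ORDER BY to the end, after GROUP BY

Corrected query:
SELECT account, AVG(amount) AS a FROM transactions GROUP BY account ORDER BY a

Result:
account | a        
--------+----------
ACC-104 | 2172.9775
ACC-106 | 2364.968 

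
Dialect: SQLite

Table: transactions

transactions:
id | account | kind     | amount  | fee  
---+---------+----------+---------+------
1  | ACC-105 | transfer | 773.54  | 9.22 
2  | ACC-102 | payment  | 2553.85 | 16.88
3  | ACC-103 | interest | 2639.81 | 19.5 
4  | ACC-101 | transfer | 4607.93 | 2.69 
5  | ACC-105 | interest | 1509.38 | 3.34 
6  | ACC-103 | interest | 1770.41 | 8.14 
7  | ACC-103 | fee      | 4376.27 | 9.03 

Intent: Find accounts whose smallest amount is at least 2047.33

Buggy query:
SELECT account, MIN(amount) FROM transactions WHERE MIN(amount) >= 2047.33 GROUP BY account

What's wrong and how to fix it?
Bug: MIN() in WHERE is a misuse of aggregate

Fix: Replace WHERE with HAVING after the GROUP BY

Corrected query:
SELECT account, MIN(amount) FROM transactions GROUP BY account HAVING MIN(amount) >= 2047.33

Result:
account | MIN(amount)
--------+------------
ACC-101 | 4607.93    
ACC-102 | 2553.85    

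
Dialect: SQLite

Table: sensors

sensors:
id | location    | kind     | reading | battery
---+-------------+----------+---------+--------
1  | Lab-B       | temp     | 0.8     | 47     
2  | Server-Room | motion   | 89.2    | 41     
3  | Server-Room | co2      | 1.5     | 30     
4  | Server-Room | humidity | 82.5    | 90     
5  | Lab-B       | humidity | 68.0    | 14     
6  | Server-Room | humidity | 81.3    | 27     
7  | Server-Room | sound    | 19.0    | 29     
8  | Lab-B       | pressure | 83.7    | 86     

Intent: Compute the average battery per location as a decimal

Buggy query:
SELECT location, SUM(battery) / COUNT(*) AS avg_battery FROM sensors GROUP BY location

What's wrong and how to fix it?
Bug: SUM(battery) and COUNT(*) are both integers; the division truncates the fractional part

Fix: Cast one side to REAL so the division keeps the fractional part

Corrected query:
SELECT location, SUM(battery) * 1.0 / COUNT(*) AS avg_battery FROM sensors GROUP BY location

Result:
location    | avg_battery
------------+------------
Lab-B       | 49         
Server-Room | 43.4       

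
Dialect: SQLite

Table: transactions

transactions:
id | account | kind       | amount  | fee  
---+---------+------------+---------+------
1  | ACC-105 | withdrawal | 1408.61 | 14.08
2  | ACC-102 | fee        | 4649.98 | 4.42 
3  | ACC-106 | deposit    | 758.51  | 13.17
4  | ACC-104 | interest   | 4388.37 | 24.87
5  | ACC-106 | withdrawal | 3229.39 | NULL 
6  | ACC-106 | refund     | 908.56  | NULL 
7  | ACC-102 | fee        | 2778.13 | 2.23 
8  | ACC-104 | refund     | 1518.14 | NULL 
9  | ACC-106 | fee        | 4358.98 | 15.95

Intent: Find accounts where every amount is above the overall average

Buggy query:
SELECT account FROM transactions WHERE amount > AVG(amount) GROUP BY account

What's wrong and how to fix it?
Bug: AVG() is an aggregate; it can't sit directly in WHERE

Fix: Compute the overall average in a scalar subquery and compare each group's MIN against it in HAVING

Corrected query:
SELECT account FROM transactions GROUP BY account HAVING MIN(amount) > (SELECT AVG(amount) FROM transactions)

Result:
account
-------
ACC-102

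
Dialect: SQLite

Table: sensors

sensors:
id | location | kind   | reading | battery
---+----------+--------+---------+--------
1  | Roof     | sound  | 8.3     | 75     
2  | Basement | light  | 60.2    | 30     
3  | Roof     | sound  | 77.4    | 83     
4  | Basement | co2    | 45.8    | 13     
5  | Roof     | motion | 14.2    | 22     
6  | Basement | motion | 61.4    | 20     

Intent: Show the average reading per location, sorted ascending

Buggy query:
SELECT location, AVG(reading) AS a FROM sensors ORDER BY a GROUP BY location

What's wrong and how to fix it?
Bug: ORDER BY appears before GROUP BY; SQL clause order requires GROUP BY first

Fix: Move ORDER BY to the end, after GROUP BY

Corrected query:
SELECT location, AVG(reading) AS a FROM sensors GROUP BY location ORDER BY a

Result:
location | a   
---------+-----
Roof     | 33.3
Basement | 55.8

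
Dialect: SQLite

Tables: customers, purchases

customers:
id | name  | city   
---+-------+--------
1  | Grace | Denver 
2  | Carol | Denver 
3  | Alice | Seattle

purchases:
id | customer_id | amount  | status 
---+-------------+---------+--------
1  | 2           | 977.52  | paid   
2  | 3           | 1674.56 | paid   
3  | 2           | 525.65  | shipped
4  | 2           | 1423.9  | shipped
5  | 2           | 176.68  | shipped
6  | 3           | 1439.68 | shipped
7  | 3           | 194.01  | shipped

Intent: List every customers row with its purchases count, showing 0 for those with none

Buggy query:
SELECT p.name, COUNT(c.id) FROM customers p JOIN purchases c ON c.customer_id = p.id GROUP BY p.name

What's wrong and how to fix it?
Bug: INNER JOIN drops customers rows that have no matching purchases rows

Fix: Switch to LEFT JOIN to retain unmatched parent rows

Corrected query:
SELECT p.name, COUNT(c.id) FROM customers p LEFT JOIN purchases c ON c.customer_id = p.id GROUP BY p.name

Result:
name  | COUNT(c.id)
------+------------
Alice | 3          
Carol | 4          
Grace | 0          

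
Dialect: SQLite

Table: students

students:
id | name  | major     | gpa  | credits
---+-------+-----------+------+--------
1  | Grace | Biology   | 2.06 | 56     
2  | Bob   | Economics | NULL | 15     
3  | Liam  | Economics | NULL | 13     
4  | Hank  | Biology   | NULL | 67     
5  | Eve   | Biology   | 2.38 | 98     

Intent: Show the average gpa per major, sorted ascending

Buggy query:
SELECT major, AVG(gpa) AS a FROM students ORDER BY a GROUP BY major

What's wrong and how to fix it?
Bug: GROUP BY must precede ORDER BY

Fix: Move ORDER BY to the end, after GROUP BY

Corrected query:
SELECT major, AVG(gpa) AS a FROM students GROUP BY major ORDER BY a

Result:
major     | a   
----------+-----
Economics | NULL
Biology   | 2.22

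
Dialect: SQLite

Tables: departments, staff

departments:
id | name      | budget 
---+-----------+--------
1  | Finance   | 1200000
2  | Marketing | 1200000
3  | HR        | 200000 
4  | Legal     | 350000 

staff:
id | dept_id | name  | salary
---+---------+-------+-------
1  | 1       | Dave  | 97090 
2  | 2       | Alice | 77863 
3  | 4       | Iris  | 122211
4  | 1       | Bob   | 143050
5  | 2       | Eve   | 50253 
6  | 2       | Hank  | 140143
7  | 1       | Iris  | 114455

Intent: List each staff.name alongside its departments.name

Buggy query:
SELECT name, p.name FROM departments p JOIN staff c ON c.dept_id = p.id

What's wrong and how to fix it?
Bug: 'name' exists in both joined tables, so the database can't tell which one is meant

Fix: Prefix ambiguous columns with the table alias

Corrected query:
SELECT c.name, p.name FROM departments p JOIN staff c ON c.dept_id = p.id

Result:
name  | name     
------+----------
Dave  | Finance  
Alice | Marketing
Iris  | Legal    
Bob   | Finance  
Eve   | Marketing
Hank  | Marketing
Iris  | Finance  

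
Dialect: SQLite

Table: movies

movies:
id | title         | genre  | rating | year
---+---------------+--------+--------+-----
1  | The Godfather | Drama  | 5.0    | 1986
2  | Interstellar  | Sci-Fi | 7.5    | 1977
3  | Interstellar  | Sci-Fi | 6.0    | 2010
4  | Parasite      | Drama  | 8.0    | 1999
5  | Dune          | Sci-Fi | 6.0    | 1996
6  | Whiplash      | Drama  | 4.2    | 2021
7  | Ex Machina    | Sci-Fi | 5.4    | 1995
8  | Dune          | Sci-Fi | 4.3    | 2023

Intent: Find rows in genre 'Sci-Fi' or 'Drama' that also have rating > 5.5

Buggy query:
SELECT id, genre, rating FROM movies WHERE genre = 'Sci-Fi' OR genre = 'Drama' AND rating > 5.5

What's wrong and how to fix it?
Bug: Without parentheses, AND is evaluated before OR, so the rating filter only applies to the 'Drama' branch

Fix: Add parentheses around the OR so the AND applies to both alternatives

Corrected query:
SELECT id, genre, rating FROM movies WHERE (genre = 'Sci-Fi' OR genre = 'Drama') AND rating > 5.5

Result:
id | genre  | rating
---+--------+-------
2  | Sci-Fi | 7.5   
3  | Sci-Fi | 6     
4  | Drama  | 8     
5  | Sci-Fi | 6     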